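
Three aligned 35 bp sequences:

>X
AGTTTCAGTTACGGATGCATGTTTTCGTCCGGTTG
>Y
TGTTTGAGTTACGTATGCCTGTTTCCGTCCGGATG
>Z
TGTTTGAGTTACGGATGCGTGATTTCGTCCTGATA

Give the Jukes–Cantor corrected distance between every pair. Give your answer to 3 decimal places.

X–Y: 6/35 sites differ → p ≈ 0.171429, d = −0.75 ln(1 − 0.228572) = 0.194634 ≈ 0.195.
X–Z: 7/35 sites differ → p = 0.2, d = −0.75 ln(1 − 0.266667) = 0.232617 ≈ 0.233.
Y–Z: 6/35 sites differ → p ≈ 0.171429, d = −0.75 ln(1 − 0.228572) = 0.194634 ≈ 0.195.

d(X,Y) = 0.195, d(X,Z) = 0.233, d(Y,Z) = 0.195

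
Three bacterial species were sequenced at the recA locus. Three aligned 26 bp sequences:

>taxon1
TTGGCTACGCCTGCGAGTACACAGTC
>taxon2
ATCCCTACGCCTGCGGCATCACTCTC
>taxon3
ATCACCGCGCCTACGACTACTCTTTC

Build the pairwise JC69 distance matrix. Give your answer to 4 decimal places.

d(taxon1,taxon2) = 0.4643, d(taxon1,taxon3) = 0.5393, d(taxon2,taxon3) = 0.4643

taxon1–taxon2: 9/26 sites differ → p ≈ 0.346154, d = −0.75 ln(1 − 0.461539) = 0.464280 ≈ 0.4643.
taxon1–taxon3: 10/26 sites differ → p ≈ 0.384615, d = −0.75 ln(1 − 0.51282) = 0.539341 ≈ 0.5393.
taxon2–taxon3: 9/26 sites differ → p ≈ 0.346154, d = −0.75 ln(1 − 0.461539) = 0.464280 ≈ 0.4643.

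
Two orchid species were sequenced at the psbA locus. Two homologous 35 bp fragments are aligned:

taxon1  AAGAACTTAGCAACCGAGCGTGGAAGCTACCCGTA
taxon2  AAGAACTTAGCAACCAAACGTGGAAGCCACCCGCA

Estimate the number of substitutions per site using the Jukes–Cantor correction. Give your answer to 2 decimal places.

0.12

The sequences differ at 4 of 35 sites (16, 18, 28, 34), so p = 4/35 ≈ 0.114286.
d = −(3/4) ln(1 − 4p/3) = −0.75 ln(1 − 0.152381) = −0.75 ln(0.847619)
  = −0.75 × (-0.165324) = 0.123993 substitutions/site.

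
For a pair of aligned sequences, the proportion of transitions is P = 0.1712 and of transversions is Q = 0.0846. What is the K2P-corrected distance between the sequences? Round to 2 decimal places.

0.32

Under the Kimura two-parameter model, d = −½ ln(1 − 2P − Q) − ¼ ln(1 − 2Q).
1 − 2P − Q = 0.573, giving −½ ln(0.573) = 0.278435.
1 − 2Q = 0.8308, giving −¼ ln(0.8308) = 0.046342.
d = 0.278435 + 0.046342 = 0.324777.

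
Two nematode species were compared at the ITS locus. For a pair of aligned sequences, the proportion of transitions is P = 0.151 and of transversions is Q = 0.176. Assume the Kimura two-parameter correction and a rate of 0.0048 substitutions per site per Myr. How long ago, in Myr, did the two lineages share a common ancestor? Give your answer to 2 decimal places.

Under the Kimura two-parameter model, d = −½ ln(1 − 2P − Q) − ¼ ln(1 − 2Q).
1 − 2P − Q = 0.522, giving −½ ln(0.522) = 0.325044.
1 − 2Q = 0.648, giving −¼ ln(0.648) = 0.108466.
d = 0.325044 + 0.108466 = 0.433510.
Under a molecular clock d = 2μt, so t = d/(2μ) = 0.433510 / (2 × 0.0048) = 45.16 Myr.

45.16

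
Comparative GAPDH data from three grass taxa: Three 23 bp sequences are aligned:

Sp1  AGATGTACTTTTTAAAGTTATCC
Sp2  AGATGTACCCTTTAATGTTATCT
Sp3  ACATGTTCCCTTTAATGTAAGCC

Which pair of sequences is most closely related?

Sp1–Sp2: 4/23 differ, p = 0.174, d = 0.198.
Sp1–Sp3: 7/23 differ, p = 0.304, d = 0.390.
Sp2–Sp3: 5/23 differ, p = 0.217, d = 0.257.
The smallest distance is between Sp1 and Sp2.

Sp1 and Sp2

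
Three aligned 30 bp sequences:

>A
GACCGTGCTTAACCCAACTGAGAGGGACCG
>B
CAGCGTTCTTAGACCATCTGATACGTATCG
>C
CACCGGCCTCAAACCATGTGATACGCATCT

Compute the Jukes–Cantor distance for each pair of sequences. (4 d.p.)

d(A,B) = 0.4408, d(A,C) = 0.5716, d(B,C) = 0.3295

A–B: 10/30 sites differ → p ≈ 0.333333, d = −0.75 ln(1 − 0.444444) = 0.440839 ≈ 0.4408.
A–C: 12/30 sites differ → p = 0.4, d = −0.75 ln(1 − 0.533333) = 0.571605 ≈ 0.5716.
B–C: 8/30 sites differ → p ≈ 0.266667, d = −0.75 ln(1 − 0.355556) = 0.329526 ≈ 0.3295.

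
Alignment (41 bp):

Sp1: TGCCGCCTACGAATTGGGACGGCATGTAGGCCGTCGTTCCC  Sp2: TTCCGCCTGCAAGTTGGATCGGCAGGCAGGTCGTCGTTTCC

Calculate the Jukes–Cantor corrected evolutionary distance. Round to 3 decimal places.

0.295

The sequences differ at 10 of 41 sites (2, 9, 11, 13, 18, 19, 25, 27, 31, 39), so p = 10/41 ≈ 0.243902.
d = −(3/4) ln(1 − 4p/3) = −0.75 ln(1 − 0.325203) = −0.75 ln(0.674797)
  = −0.75 × (-0.393343) = 0.295007 substitutions/site.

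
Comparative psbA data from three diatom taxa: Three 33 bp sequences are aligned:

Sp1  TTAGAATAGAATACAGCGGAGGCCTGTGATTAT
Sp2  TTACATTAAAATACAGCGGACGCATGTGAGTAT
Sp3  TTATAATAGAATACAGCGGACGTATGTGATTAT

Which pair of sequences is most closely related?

Sp1 and Sp3

Sp1–Sp2: 6/33 differ, p = 0.182, d = 0.208.
Sp1–Sp3: 4/33 differ, p = 0.121, d = 0.132.
Sp2–Sp3: 5/33 differ, p = 0.152, d = 0.169.
The smallest distance is between Sp1 and Sp3.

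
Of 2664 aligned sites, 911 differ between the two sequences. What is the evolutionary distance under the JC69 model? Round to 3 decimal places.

0.457

p = 911/2664 ≈ 0.341967.
d = −(3/4) ln(1 − 4p/3) = −0.75 ln(1 − 0.455956) = −0.75 ln(0.544044)
  = −0.75 × (-0.608725) = 0.456544 substitutions/site.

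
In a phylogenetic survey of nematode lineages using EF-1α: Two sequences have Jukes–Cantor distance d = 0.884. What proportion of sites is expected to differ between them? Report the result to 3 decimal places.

0.519

p = (3/4)(1 − e^(−4d/3)) = 0.75 × (1 − e^(-1.178667)) = 0.75 × (1 − 0.307689) = 0.519233.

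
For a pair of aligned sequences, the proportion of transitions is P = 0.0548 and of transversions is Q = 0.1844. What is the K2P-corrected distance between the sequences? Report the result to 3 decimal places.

0.289

Under the Kimura two-parameter model, d = −½ ln(1 − 2P − Q) − ¼ ln(1 − 2Q).
1 − 2P − Q = 0.706, giving −½ ln(0.706) = 0.174070.
1 − 2Q = 0.6312, giving −¼ ln(0.6312) = 0.115033.
d = 0.174070 + 0.115033 = 0.289103.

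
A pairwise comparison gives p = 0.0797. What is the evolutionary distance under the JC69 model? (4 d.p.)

d = −(3/4) ln(1 − 4p/3) = −0.75 ln(1 − 0.106267) = −0.75 ln(0.893733)
  = −0.75 × (-0.112348) = 0.084261 substitutions/site.

0.0843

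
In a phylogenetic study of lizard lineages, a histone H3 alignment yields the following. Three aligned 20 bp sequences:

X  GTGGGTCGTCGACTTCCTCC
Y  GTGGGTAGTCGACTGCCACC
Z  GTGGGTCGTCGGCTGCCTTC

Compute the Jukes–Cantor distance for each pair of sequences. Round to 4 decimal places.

X–Y: 3/20 sites differ → p = 0.15, d = −0.75 ln(1 − 0.2) = 0.167358 ≈ 0.1674.
X–Z: 3/20 sites differ → p = 0.15, d = −0.75 ln(1 − 0.2) = 0.167358 ≈ 0.1674.
Y–Z: 4/20 sites differ → p = 0.2, d = −0.75 ln(1 − 0.266667) = 0.232617 ≈ 0.2326.

d(X,Y) = 0.1674, d(X,Z) = 0.1674, d(Y,Z) = 0.2326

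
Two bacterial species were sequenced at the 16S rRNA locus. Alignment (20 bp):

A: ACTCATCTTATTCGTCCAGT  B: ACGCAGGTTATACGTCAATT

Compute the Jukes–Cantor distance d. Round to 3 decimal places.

The sequences differ at 6 of 20 sites (3, 6, 7, 12, 17, 19), so p = 6/20 = 0.3.
d = −(3/4) ln(1 − 4p/3) = −0.75 ln(1 − 0.4) = −0.75 ln(0.6)
  = −0.75 × (-0.510826) = 0.383120 substitutions/site.

0.383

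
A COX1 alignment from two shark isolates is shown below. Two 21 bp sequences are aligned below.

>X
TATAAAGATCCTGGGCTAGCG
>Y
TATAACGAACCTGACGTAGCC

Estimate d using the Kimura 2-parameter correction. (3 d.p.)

Of 21 sites, 1 differences are transitions and 5 are transversions, so P = 1/21 ≈ 0.047619 and Q = 5/21 ≈ 0.238095.
Under the Kimura two-parameter model, d = −½ ln(1 − 2P − Q) − ¼ ln(1 − 2Q).
1 − 2P − Q = 0.666667, giving −½ ln(0.666667) = 0.202732.
1 − 2Q = 0.52381, giving −¼ ln(0.52381) = 0.161657.
d = 0.202732 + 0.161657 = 0.364389.

0.364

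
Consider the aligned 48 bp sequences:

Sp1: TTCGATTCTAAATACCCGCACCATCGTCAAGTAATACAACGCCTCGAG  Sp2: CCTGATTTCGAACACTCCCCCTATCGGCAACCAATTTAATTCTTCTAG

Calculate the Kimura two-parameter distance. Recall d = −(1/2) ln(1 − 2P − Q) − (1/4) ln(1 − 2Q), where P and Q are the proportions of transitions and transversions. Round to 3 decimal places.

0.668

Of 48 sites, 13 differences are transitions and 7 are transversions, so P = 13/48 ≈ 0.270833 and Q = 7/48 ≈ 0.145833.
Under the Kimura two-parameter model, d = −½ ln(1 − 2P − Q) − ¼ ln(1 − 2Q).
1 − 2P − Q = 0.312501, giving −½ ln(0.312501) = 0.581574.
1 − 2Q = 0.708334, giving −¼ ln(0.708334) = 0.086210.
d = 0.581574 + 0.086210 = 0.667784.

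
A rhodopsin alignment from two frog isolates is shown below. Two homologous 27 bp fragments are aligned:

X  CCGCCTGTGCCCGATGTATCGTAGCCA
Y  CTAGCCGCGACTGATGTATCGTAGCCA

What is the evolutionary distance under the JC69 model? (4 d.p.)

0.3181

The sequences differ at 7 of 27 sites (2, 3, 4, 6, 8, 10, 12), so p = 7/27 ≈ 0.259259.
d = −(3/4) ln(1 − 4p/3) = −0.75 ln(1 − 0.345679) = −0.75 ln(0.654321)
  = −0.75 × (-0.424157) = 0.318118 substitutions/site.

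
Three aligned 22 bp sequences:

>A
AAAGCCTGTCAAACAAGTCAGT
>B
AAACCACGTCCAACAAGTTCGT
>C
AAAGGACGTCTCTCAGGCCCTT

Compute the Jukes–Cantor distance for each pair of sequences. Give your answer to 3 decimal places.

d(A,B) = 0.339, d(A,C) = 0.699, d(B,C) = 0.591

A–B: 6/22 sites differ → p ≈ 0.272727, d = −0.75 ln(1 − 0.363636) = 0.338988 ≈ 0.339.
A–C: 10/22 sites differ → p ≈ 0.454545, d = −0.75 ln(1 − 0.60606) = 0.698667 ≈ 0.699.
B–C: 9/22 sites differ → p ≈ 0.409091, d = −0.75 ln(1 − 0.545455) = 0.591344 ≈ 0.591.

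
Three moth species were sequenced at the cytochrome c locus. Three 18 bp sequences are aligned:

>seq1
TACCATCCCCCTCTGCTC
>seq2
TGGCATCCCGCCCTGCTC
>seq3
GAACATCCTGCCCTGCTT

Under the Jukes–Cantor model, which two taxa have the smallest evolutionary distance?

seq1 and seq2

seq1–seq2: 4/18 differ, p = 0.222, d = 0.264.
seq1–seq3: 6/18 differ, p = 0.333, d = 0.441.
seq2–seq3: 5/18 differ, p = 0.278, d = 0.347.
The smallest distance is between seq1 and seq2.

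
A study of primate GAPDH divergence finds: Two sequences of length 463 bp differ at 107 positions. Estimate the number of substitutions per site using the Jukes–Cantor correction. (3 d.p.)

0.276

p = 107/463 ≈ 0.231102.
d = −(3/4) ln(1 − 4p/3) = −0.75 ln(1 − 0.308136) = −0.75 ln(0.691864)
  = −0.75 × (-0.368366) = 0.276275 substitutions/site.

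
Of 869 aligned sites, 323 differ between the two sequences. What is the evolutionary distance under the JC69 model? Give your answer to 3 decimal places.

0.513

p = 323/869 ≈ 0.371692.
d = −(3/4) ln(1 − 4p/3) = −0.75 ln(1 − 0.495589) = −0.75 ln(0.504411)
  = −0.75 × (-0.684364) = 0.513273 substitutions/site.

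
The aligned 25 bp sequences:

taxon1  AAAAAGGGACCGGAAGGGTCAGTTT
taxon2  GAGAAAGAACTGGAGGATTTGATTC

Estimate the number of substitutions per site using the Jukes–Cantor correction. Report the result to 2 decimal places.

0.77

The sequences differ at 12 of 25 sites, so p = 12/25 = 0.48.
d = −(3/4) ln(1 − 4p/3) = −0.75 ln(1 − 0.64) = −0.75 ln(0.36)
  = −0.75 × (-1.021651) = 0.766238 substitutions/site.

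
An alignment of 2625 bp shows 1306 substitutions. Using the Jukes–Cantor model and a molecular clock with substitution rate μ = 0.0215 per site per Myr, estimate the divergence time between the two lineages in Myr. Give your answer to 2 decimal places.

p = 1306/2625 ≈ 0.497524.
d = −(3/4) ln(1 − 4p/3) = −0.75 ln(1 − 0.663365) = −0.75 ln(0.336635)
  = −0.75 × (-1.088756) = 0.816567 substitutions/site.
Under a molecular clock d = 2μt, so t = d/(2μ) = 0.816567 / (2 × 0.0215) = 18.99 Myr.

18.99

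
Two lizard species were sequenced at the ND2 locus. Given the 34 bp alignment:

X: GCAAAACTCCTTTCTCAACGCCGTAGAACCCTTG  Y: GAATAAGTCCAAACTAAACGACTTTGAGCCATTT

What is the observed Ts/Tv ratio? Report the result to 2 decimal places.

0.08

Transitions are A↔G and C↔T; transversions are all other mismatches.
Transitions: 1. Transversions: 12.
R = 1/12 = 0.083333… ≈ 0.08 (to 2 d.p.).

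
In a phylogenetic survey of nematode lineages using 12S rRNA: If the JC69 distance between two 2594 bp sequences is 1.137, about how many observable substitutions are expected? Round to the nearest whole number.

1518

Invert JC69: p = (3/4)(1 − e^(−4d/3)) = 0.75 × (1 − e^(-1.516)) = 0.75 × (1 − 0.219588) = 0.585309.
Expected differing sites = pL ≈ 0.585309 × 2594 = 1518.291546 ≈ 1518.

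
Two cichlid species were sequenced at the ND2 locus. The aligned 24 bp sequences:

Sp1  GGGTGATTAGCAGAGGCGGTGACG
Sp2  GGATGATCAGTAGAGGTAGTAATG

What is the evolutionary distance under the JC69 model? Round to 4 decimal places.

0.3694

The sequences differ at 7 of 24 sites (3, 8, 11, 17, 18, 21, 23), so p = 7/24 ≈ 0.291667.
d = −(3/4) ln(1 − 4p/3) = −0.75 ln(1 − 0.388889) = −0.75 ln(0.611111)
  = −0.75 × (-0.492477) = 0.369358 substitutions/site.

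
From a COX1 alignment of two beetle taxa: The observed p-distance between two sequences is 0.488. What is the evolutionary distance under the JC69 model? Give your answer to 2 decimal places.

0.79

d = −(3/4) ln(1 − 4p/3) = −0.75 ln(1 − 0.650667) = −0.75 ln(0.349333)
  = −0.75 × (-1.051730) = 0.788798 substitutions/site.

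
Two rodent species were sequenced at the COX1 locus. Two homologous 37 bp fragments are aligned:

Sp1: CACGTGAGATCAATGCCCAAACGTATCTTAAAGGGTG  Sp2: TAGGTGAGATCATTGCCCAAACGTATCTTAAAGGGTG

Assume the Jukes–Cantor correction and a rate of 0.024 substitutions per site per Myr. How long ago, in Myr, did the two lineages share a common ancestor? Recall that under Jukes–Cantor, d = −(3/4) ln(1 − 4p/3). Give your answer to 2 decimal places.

1.79

The sequences differ at 3 of 37 sites (1, 3, 13), so p = 3/37 ≈ 0.081081.
d = −(3/4) ln(1 − 4p/3) = −0.75 ln(1 − 0.108108) = −0.75 ln(0.891892)
  = −0.75 × (-0.114410) = 0.085808 substitutions/site.
Under a molecular clock d = 2μt, so t = d/(2μ) = 0.085808 / (2 × 0.024) = 1.79 Myr.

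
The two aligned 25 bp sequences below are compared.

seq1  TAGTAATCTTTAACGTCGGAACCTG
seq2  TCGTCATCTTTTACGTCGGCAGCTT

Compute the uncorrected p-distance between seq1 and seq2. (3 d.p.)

The sequences differ at 6 of 25 positions (sites 2, 5, 12, 20, 22, 25).
p = 6/25 = 0.240.

0.240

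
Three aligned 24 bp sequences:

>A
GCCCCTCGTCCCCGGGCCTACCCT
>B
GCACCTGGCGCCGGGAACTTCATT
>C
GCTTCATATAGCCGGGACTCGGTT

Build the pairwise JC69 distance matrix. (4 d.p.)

A–B: 10/24 sites differ → p ≈ 0.416667, d = −0.75 ln(1 − 0.555556) = 0.608198 ≈ 0.6082.
A–C: 12/24 sites differ → p = 0.5, d = −0.75 ln(1 − 0.666667) = 0.823960 ≈ 0.8240.
B–C: 13/24 sites differ → p ≈ 0.541667, d = −0.75 ln(1 − 0.722223) = 0.960702 ≈ 0.9607.

d(A,B) = 0.6082, d(A,C) = 0.8240, d(B,C) = 0.9607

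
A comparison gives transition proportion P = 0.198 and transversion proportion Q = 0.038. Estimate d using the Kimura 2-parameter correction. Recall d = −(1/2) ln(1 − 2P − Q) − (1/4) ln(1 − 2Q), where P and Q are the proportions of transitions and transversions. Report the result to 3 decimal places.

Under the Kimura two-parameter model, d = −½ ln(1 − 2P − Q) − ¼ ln(1 − 2Q).
1 − 2P − Q = 0.566, giving −½ ln(0.566) = 0.284581.
1 − 2Q = 0.924, giving −¼ ln(0.924) = 0.019761.
d = 0.284581 + 0.019761 = 0.304342.

0.304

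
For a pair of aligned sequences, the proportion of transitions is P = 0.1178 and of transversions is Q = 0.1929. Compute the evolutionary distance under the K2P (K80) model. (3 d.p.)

0.402

Under the Kimura two-parameter model, d = −½ ln(1 − 2P − Q) − ¼ ln(1 − 2Q).
1 − 2P − Q = 0.5715, giving −½ ln(0.5715) = 0.279745.
1 − 2Q = 0.6142, giving −¼ ln(0.6142) = 0.121859.
d = 0.279745 + 0.121859 = 0.401604.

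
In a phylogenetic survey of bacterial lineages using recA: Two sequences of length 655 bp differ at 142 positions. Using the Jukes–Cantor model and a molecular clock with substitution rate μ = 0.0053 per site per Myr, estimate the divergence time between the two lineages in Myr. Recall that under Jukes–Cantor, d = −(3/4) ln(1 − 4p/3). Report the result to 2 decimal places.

p = 142/655 ≈ 0.216794.
d = −(3/4) ln(1 − 4p/3) = −0.75 ln(1 − 0.289059) = −0.75 ln(0.710941)
  = −0.75 × (-0.341166) = 0.255875 substitutions/site.
Under a molecular clock d = 2μt, so t = d/(2μ) = 0.255875 / (2 × 0.0053) = 24.14 Myr.

24.14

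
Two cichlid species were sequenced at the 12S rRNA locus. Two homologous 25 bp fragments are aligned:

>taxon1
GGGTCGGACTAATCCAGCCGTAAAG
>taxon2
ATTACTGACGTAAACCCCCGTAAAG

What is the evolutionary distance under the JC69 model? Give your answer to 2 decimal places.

The sequences differ at 11 of 25 sites, so p = 11/25 = 0.44.
d = −(3/4) ln(1 − 4p/3) = −0.75 ln(1 − 0.586667) = −0.75 ln(0.413333)
  = −0.75 × (-0.883502) = 0.662627 substitutions/site.

0.66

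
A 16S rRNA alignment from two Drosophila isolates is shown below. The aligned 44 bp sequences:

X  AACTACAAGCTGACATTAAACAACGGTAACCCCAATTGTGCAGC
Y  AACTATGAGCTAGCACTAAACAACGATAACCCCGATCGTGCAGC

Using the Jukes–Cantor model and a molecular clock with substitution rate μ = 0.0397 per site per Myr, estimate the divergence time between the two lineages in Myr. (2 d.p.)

2.62

The sequences differ at 8 of 44 sites (6, 7, 12, 13, 16, 26, 34, 37), so p = 8/44 ≈ 0.181818.
d = −(3/4) ln(1 − 4p/3) = −0.75 ln(1 − 0.242424) = −0.75 ln(0.757576)
  = −0.75 × (-0.277631) = 0.208223 substitutions/site.
Under a molecular clock d = 2μt, so t = d/(2μ) = 0.208223 / (2 × 0.0397) = 2.62 Myr.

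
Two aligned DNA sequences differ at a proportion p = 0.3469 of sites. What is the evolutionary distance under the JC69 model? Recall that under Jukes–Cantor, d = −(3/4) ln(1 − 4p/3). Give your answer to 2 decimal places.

0.47

d = −(3/4) ln(1 − 4p/3) = −0.75 ln(1 − 0.462533) = −0.75 ln(0.537467)
  = −0.75 × (-0.620888) = 0.465666 substitutions/site.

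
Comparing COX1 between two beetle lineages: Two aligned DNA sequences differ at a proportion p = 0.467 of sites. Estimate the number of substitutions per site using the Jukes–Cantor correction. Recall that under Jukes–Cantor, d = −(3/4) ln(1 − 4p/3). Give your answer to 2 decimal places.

d = −(3/4) ln(1 − 4p/3) = −0.75 ln(1 − 0.622667) = −0.75 ln(0.377333)
  = −0.75 × (-0.974627) = 0.730970 substitutions/site.

0.73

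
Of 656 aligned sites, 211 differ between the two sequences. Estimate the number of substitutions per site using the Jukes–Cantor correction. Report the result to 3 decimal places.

p = 211/656 ≈ 0.321646.
d = −(3/4) ln(1 − 4p/3) = −0.75 ln(1 − 0.428861) = −0.75 ln(0.571139)
  = −0.75 × (-0.560123) = 0.420092 substitutions/site.

0.420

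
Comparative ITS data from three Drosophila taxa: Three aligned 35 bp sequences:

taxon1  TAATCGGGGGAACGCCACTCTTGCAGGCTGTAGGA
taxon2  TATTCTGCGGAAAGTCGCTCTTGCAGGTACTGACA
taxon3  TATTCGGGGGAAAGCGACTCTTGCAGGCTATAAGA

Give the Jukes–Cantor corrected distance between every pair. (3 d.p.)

taxon1–taxon2: 12/35 sites differ → p ≈ 0.342857, d = −0.75 ln(1 − 0.457143) = 0.458182 ≈ 0.458.
taxon1–taxon3: 5/35 sites differ → p ≈ 0.142857, d = −0.75 ln(1 − 0.190476) = 0.158482 ≈ 0.158.
taxon2–taxon3: 10/35 sites differ → p ≈ 0.285714, d = −0.75 ln(1 − 0.380952) = 0.359679 ≈ 0.360.

d(taxon1,taxon2) = 0.458, d(taxon1,taxon3) = 0.158, d(taxon2,taxon3) = 0.360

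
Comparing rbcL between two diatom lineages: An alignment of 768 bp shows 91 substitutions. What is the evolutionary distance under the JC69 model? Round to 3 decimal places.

0.129

p = 91/768 ≈ 0.11849.
d = −(3/4) ln(1 − 4p/3) = −0.75 ln(1 − 0.157987) = −0.75 ln(0.842013)
  = −0.75 × (-0.171960) = 0.128970 substitutions/site.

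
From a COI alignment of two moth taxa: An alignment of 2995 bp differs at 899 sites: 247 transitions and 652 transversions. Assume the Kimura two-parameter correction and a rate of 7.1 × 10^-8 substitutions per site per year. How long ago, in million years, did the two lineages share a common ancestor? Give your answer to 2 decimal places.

2.70

P = 247/2995 ≈ 0.082471 and Q = 652/2995 ≈ 0.217696.
Under the Kimura two-parameter model, d = −½ ln(1 − 2P − Q) − ¼ ln(1 − 2Q).
1 − 2P − Q = 0.617362, giving −½ ln(0.617362) = 0.241150.
1 − 2Q = 0.564608, giving −¼ ln(0.564608) = 0.142906.
d = 0.241150 + 0.142906 = 0.384056.
Under a molecular clock d = 2μt, so t = d/(2μ) = 0.384056 / (2 × 7.1 × 10^-8) = 2.70 million years.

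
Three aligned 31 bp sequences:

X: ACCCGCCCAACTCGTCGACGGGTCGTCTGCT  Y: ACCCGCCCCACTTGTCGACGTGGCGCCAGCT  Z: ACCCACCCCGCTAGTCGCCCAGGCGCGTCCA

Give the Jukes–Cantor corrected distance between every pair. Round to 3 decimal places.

X–Y: 6/31 sites differ → p ≈ 0.193548, d = −0.75 ln(1 − 0.258064) = 0.223869 ≈ 0.224.
X–Z: 12/31 sites differ → p ≈ 0.387097, d = −0.75 ln(1 − 0.516129) = 0.544453 ≈ 0.544.
Y–Z: 10/31 sites differ → p ≈ 0.322581, d = −0.75 ln(1 − 0.430108) = 0.421731 ≈ 0.422.

d(X,Y) = 0.224, d(X,Z) = 0.544, d(Y,Z) = 0.422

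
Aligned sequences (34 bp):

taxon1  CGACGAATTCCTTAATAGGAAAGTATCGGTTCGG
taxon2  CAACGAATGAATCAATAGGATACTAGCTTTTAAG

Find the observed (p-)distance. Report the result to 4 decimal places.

The sequences differ at 12 of 34 positions.
p = 12/34 = 0.352941… ≈ 0.3529 (to 4 d.p.).

0.3529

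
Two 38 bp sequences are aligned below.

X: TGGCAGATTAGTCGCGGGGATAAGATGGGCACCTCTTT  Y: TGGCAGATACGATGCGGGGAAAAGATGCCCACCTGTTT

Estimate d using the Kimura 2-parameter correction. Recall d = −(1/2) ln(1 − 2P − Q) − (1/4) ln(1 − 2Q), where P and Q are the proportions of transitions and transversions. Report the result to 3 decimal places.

Of 38 sites, 1 differences are transitions and 7 are transversions, so P = 1/38 ≈ 0.026316 and Q = 7/38 ≈ 0.184211.
Under the Kimura two-parameter model, d = −½ ln(1 − 2P − Q) − ¼ ln(1 − 2Q).
1 − 2P − Q = 0.763157, giving −½ ln(0.763157) = 0.135146.
1 − 2Q = 0.631578, giving −¼ ln(0.631578) = 0.114883.
d = 0.135146 + 0.114883 = 0.250029.

0.250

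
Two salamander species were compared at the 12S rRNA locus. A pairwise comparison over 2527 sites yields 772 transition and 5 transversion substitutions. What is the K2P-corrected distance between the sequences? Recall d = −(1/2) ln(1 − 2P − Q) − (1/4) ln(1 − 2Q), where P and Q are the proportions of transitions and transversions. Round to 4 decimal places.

P = 772/2527 ≈ 0.305501 and Q = 5/2527 ≈ 0.001979.
Under the Kimura two-parameter model, d = −½ ln(1 − 2P − Q) − ¼ ln(1 − 2Q).
1 − 2P − Q = 0.387019, giving −½ ln(0.387019) = 0.474641.
1 − 2Q = 0.996042, giving −¼ ln(0.996042) = 0.000991.
d = 0.474641 + 0.000991 = 0.475632.

0.4756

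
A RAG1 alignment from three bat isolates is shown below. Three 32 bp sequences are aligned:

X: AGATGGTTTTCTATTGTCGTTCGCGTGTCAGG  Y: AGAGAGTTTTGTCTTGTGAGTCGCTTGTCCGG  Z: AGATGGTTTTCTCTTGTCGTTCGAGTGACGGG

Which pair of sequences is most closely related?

X–Y: 9/32 differ, p = 0.281, d = 0.353.
X–Z: 4/32 differ, p = 0.125, d = 0.137.
Y–Z: 10/32 differ, p = 0.313, d = 0.404.
The smallest distance is between X and Z.

X and Z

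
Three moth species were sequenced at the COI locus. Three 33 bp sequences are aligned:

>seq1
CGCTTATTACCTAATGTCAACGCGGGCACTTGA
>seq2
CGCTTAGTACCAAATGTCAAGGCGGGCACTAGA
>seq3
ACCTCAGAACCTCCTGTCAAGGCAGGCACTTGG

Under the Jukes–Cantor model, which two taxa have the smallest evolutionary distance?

seq1 and seq2

seq1–seq2: 4/33 differ, p = 0.121, d = 0.132.
seq1–seq3: 10/33 differ, p = 0.303, d = 0.388.
seq2–seq3: 10/33 differ, p = 0.303, d = 0.388.
The smallest distance is between seq1 and seq2.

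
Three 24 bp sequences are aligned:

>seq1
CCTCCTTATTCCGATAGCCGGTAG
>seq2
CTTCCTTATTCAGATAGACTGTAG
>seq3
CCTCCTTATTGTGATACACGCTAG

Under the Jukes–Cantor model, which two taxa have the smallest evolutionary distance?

seq1 and seq2

seq1–seq2: 4/24 differ, p = 0.167, d = 0.188.
seq1–seq3: 5/24 differ, p = 0.208, d = 0.244.
seq2–seq3: 6/24 differ, p = 0.250, d = 0.304.
The smallest distance is between seq1 and seq2.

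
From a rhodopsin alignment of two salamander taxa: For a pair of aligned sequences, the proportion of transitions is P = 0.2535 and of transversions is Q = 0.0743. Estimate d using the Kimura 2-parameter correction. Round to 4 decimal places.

0.4755

Under the Kimura two-parameter model, d = −½ ln(1 − 2P − Q) − ¼ ln(1 − 2Q).
1 − 2P − Q = 0.4187, giving −½ ln(0.4187) = 0.435300.
1 − 2Q = 0.8514, giving −¼ ln(0.8514) = 0.040218.
d = 0.435300 + 0.040218 = 0.475518.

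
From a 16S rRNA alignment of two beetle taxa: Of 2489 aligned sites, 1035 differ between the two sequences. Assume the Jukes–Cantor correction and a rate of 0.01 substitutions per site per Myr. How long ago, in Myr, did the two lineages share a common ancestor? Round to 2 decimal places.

30.32

p = 1035/2489 ≈ 0.41583.
d = −(3/4) ln(1 − 4p/3) = −0.75 ln(1 − 0.55444) = −0.75 ln(0.44556)
  = −0.75 × (-0.808423) = 0.606317 substitutions/site.
Under a molecular clock d = 2μt, so t = d/(2μ) = 0.606317 / (2 × 0.01) = 30.32 Myr.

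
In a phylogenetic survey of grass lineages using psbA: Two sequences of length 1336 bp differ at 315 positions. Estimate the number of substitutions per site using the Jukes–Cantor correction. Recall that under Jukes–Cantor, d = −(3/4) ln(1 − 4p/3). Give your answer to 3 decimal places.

0.283

p = 315/1336 ≈ 0.235778.
d = −(3/4) ln(1 − 4p/3) = −0.75 ln(1 − 0.314371) = −0.75 ln(0.685629)
  = −0.75 × (-0.377419) = 0.283064 substitutions/site.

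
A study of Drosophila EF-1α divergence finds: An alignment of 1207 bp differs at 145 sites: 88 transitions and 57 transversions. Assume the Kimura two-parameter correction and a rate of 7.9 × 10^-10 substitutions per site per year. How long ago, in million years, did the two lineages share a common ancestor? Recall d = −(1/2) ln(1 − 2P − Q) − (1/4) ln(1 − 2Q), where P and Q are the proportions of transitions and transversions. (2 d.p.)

P = 88/1207 ≈ 0.072908 and Q = 57/1207 ≈ 0.047225.
Under the Kimura two-parameter model, d = −½ ln(1 − 2P − Q) − ¼ ln(1 − 2Q).
1 − 2P − Q = 0.806959, giving −½ ln(0.806959) = 0.107241.
1 − 2Q = 0.90555, giving −¼ ln(0.90555) = 0.024803.
d = 0.107241 + 0.024803 = 0.132044.
Under a molecular clock d = 2μt, so t = d/(2μ) = 0.132044 / (2 × 7.9 × 10^-10) = 83.57 million years.

83.57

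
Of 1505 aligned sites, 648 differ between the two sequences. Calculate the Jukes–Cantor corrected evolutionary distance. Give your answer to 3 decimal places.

p = 648/1505 ≈ 0.430565.
d = −(3/4) ln(1 − 4p/3) = −0.75 ln(1 − 0.574087) = −0.75 ln(0.425913)
  = −0.75 × (-0.853520) = 0.640140 substitutions/site.

0.640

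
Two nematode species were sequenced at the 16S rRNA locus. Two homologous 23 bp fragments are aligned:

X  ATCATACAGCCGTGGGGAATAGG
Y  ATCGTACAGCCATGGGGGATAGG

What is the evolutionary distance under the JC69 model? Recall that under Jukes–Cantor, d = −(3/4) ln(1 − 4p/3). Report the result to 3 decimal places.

The sequences differ at 3 of 23 sites (4, 12, 18), so p = 3/23 ≈ 0.130435.
d = −(3/4) ln(1 − 4p/3) = −0.75 ln(1 − 0.173913) = −0.75 ln(0.826087)
  = −0.75 × (-0.191055) = 0.143291 substitutions/site.

0.143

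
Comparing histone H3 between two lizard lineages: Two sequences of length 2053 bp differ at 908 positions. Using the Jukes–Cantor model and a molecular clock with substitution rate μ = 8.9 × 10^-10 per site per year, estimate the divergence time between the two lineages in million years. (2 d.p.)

375.37

p = 908/2053 ≈ 0.44228.
d = −(3/4) ln(1 − 4p/3) = −0.75 ln(1 − 0.589707) = −0.75 ln(0.410293)
  = −0.75 × (-0.890884) = 0.668163 substitutions/site.
Under a molecular clock d = 2μt, so t = d/(2μ) = 0.668163 / (2 × 8.9 × 10^-10) = 375.37 million years.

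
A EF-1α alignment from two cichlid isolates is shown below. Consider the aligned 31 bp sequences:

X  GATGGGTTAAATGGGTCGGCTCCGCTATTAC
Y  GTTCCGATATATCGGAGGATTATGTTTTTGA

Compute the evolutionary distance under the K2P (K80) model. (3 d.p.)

Of 31 sites, 5 differences are transitions and 11 are transversions, so P = 5/31 ≈ 0.16129 and Q = 11/31 ≈ 0.354839.
Under the Kimura two-parameter model, d = −½ ln(1 − 2P − Q) − ¼ ln(1 − 2Q).
1 − 2P − Q = 0.322581, giving −½ ln(0.322581) = 0.565701.
1 − 2Q = 0.290322, giving −¼ ln(0.290322) = 0.309191.
d = 0.565701 + 0.309191 = 0.874892.

0.875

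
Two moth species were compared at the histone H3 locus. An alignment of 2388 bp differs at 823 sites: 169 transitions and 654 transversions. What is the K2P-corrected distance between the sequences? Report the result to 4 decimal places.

P = 169/2388 ≈ 0.070771 and Q = 654/2388 ≈ 0.273869.
Under the Kimura two-parameter model, d = −½ ln(1 − 2P − Q) − ¼ ln(1 − 2Q).
1 − 2P − Q = 0.584589, giving −½ ln(0.584589) = 0.268423.
1 − 2Q = 0.452262, giving −¼ ln(0.452262) = 0.198373.
d = 0.268423 + 0.198373 = 0.466796.

0.4668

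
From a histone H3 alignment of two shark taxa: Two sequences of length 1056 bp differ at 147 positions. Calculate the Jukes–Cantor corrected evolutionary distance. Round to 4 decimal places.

p = 147/1056 ≈ 0.139205.
d = −(3/4) ln(1 − 4p/3) = −0.75 ln(1 − 0.185607) = −0.75 ln(0.814393)
  = −0.75 × (-0.205312) = 0.153984 substitutions/site.

0.1540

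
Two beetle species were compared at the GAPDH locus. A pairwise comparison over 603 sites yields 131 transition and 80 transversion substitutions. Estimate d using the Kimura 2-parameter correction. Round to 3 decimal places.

P = 131/603 ≈ 0.217247 and Q = 80/603 ≈ 0.13267.
Under the Kimura two-parameter model, d = −½ ln(1 − 2P − Q) − ¼ ln(1 − 2Q).
1 − 2P − Q = 0.432836, giving −½ ln(0.432836) = 0.418698.
1 − 2Q = 0.73466, giving −¼ ln(0.73466) = 0.077087.
d = 0.418698 + 0.077087 = 0.495785.

0.496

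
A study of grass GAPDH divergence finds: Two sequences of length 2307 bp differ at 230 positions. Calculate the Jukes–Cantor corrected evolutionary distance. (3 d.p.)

p = 230/2307 ≈ 0.099697.
d = −(3/4) ln(1 − 4p/3) = −0.75 ln(1 − 0.132929) = −0.75 ln(0.867071)
  = −0.75 × (-0.142634) = 0.106976 substitutions/site.

0.107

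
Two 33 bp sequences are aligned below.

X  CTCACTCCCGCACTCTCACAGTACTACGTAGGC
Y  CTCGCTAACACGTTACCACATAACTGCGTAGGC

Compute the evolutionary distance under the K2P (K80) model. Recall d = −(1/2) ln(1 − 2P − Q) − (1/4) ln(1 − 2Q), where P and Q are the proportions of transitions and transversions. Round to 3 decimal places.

Of 33 sites, 6 differences are transitions and 5 are transversions, so P = 6/33 ≈ 0.181818 and Q = 5/33 ≈ 0.151515.
Under the Kimura two-parameter model, d = −½ ln(1 − 2P − Q) − ¼ ln(1 − 2Q).
1 − 2P − Q = 0.484849, giving −½ ln(0.484849) = 0.361959.
1 − 2Q = 0.69697, giving −¼ ln(0.69697) = 0.090253.
d = 0.361959 + 0.090253 = 0.452212.

0.452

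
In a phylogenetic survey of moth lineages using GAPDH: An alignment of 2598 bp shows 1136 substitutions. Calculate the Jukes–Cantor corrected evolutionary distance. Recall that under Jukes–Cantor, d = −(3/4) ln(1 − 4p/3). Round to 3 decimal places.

0.656

p = 1136/2598 ≈ 0.437259.
d = −(3/4) ln(1 − 4p/3) = −0.75 ln(1 − 0.583012) = −0.75 ln(0.416988)
  = −0.75 × (-0.874698) = 0.656024 substitutions/site.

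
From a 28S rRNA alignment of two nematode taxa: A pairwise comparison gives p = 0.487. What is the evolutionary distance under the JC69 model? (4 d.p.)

d = −(3/4) ln(1 − 4p/3) = −0.75 ln(1 − 0.649333) = −0.75 ln(0.350667)
  = −0.75 × (-1.047918) = 0.785939 substitutions/site.

0.7859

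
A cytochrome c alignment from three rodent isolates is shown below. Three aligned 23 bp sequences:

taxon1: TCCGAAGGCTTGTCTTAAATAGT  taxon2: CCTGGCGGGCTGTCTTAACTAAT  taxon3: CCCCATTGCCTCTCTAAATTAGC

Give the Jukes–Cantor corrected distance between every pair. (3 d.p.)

d(taxon1,taxon2) = 0.467, d(taxon1,taxon3) = 0.553, d(taxon2,taxon3) = 0.761

taxon1–taxon2: 8/23 sites differ → p ≈ 0.347826, d = −0.75 ln(1 − 0.463768) = 0.467391 ≈ 0.467.
taxon1–taxon3: 9/23 sites differ → p ≈ 0.391304, d = −0.75 ln(1 − 0.521739) = 0.553199 ≈ 0.553.
taxon2–taxon3: 11/23 sites differ → p ≈ 0.478261, d = −0.75 ln(1 − 0.637681) = 0.761423 ≈ 0.761.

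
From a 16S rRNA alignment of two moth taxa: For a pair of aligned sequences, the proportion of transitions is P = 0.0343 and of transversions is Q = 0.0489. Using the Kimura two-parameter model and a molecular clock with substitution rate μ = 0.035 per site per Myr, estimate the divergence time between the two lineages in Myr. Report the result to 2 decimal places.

Under the Kimura two-parameter model, d = −½ ln(1 − 2P − Q) − ¼ ln(1 − 2Q).
1 − 2P − Q = 0.8825, giving −½ ln(0.8825) = 0.062498.
1 − 2Q = 0.9022, giving −¼ ln(0.9022) = 0.025730.
d = 0.062498 + 0.025730 = 0.088228.
Under a molecular clock d = 2μt, so t = d/(2μ) = 0.088228 / (2 × 0.035) = 1.26 Myr.

1.26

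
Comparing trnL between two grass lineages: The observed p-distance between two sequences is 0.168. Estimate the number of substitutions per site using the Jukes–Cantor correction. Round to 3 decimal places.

0.190

d = −(3/4) ln(1 − 4p/3) = −0.75 ln(1 − 0.224) = −0.75 ln(0.776)
  = −0.75 × (-0.253603) = 0.190202 substitutions/site.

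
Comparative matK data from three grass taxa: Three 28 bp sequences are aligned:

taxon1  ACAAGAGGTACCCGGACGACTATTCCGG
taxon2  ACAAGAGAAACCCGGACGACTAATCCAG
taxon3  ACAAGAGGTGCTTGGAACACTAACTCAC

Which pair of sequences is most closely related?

taxon1 and taxon2

taxon1–taxon2: 4/28 differ, p = 0.143, d = 0.158.
taxon1–taxon3: 10/28 differ, p = 0.357, d = 0.485.
taxon2–taxon3: 10/28 differ, p = 0.357, d = 0.485.
The smallest distance is between taxon1 and taxon2.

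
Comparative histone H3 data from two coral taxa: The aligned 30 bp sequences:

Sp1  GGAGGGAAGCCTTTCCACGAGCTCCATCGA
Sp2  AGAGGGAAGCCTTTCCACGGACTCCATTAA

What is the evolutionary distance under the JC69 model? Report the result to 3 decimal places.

The sequences differ at 5 of 30 sites (1, 20, 21, 28, 29), so p = 5/30 ≈ 0.166667.
d = −(3/4) ln(1 − 4p/3) = −0.75 ln(1 − 0.222223) = −0.75 ln(0.777777)
  = −0.75 × (-0.251315) = 0.188486 substitutions/site.

0.188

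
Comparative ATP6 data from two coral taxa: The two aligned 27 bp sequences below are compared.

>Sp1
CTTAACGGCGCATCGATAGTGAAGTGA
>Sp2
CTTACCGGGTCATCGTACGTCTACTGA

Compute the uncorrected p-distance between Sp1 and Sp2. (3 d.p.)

0.333

The sequences differ at 9 of 27 positions (sites 5, 9, 10, 16, 17, 18, 21, 22, 24).
p = 9/27 = 0.333333… ≈ 0.333 (to 3 d.p.).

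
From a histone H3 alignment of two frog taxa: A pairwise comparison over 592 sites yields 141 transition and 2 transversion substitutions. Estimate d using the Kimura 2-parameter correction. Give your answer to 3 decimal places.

0.328

P = 141/592 ≈ 0.238176 and Q = 2/592 ≈ 0.003378.
Under the Kimura two-parameter model, d = −½ ln(1 − 2P − Q) − ¼ ln(1 − 2Q).
1 − 2P − Q = 0.52027, giving −½ ln(0.52027) = 0.326704.
1 − 2Q = 0.993244, giving −¼ ln(0.993244) = 0.001695.
d = 0.326704 + 0.001695 = 0.328399.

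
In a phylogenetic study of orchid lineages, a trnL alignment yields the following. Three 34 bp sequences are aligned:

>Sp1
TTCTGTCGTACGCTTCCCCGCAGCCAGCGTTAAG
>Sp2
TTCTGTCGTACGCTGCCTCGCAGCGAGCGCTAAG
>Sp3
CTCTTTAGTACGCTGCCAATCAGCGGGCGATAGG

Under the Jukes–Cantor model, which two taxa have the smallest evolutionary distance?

Sp1 and Sp2

Sp1–Sp2: 4/34 differ, p = 0.118, d = 0.128.
Sp1–Sp3: 11/34 differ, p = 0.324, d = 0.423.
Sp2–Sp3: 9/34 differ, p = 0.265, d = 0.326.
The smallest distance is between Sp1 and Sp2.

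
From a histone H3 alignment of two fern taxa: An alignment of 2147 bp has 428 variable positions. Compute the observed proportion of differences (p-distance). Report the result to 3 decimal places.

0.199

p = 428/2147 = 0.199347… ≈ 0.199 (to 3 d.p.).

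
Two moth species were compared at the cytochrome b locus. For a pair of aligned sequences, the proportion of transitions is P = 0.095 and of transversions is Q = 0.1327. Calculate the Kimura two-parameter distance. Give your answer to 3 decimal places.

0.272

Under the Kimura two-parameter model, d = −½ ln(1 − 2P − Q) − ¼ ln(1 − 2Q).
1 − 2P − Q = 0.6773, giving −½ ln(0.6773) = 0.194820.
1 − 2Q = 0.7346, giving −¼ ln(0.7346) = 0.077107.
d = 0.194820 + 0.077107 = 0.271927.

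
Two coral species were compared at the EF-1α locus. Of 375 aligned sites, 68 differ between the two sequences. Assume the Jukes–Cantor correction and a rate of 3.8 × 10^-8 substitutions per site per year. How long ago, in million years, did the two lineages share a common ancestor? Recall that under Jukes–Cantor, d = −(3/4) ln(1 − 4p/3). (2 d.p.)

p = 68/375 ≈ 0.181333.
d = −(3/4) ln(1 − 4p/3) = −0.75 ln(1 − 0.241777) = −0.75 ln(0.758223)
  = −0.75 × (-0.276778) = 0.207584 substitutions/site.
Under a molecular clock d = 2μt, so t = d/(2μ) = 0.207584 / (2 × 3.8 × 10^-8) = 2.73 million years.

2.73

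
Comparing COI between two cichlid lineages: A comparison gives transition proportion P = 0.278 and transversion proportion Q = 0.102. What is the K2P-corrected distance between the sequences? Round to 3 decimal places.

0.594

Under the Kimura two-parameter model, d = −½ ln(1 − 2P − Q) − ¼ ln(1 − 2Q).
1 − 2P − Q = 0.342, giving −½ ln(0.342) = 0.536472.
1 − 2Q = 0.796, giving −¼ ln(0.796) = 0.057039.
d = 0.536472 + 0.057039 = 0.593511.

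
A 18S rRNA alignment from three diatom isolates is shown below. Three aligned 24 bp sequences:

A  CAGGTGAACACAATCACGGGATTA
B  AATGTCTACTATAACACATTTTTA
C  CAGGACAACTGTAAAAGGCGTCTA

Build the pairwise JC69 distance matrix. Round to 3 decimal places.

d(A,B) = 0.824, d(A,C) = 0.708, d(B,C) = 0.708

A–B: 12/24 sites differ → p = 0.5, d = −0.75 ln(1 − 0.666667) = 0.823960 ≈ 0.824.
A–C: 11/24 sites differ → p ≈ 0.458333, d = −0.75 ln(1 − 0.611111) = 0.708346 ≈ 0.708.
B–C: 11/24 sites differ → p ≈ 0.458333, d = −0.75 ln(1 − 0.611111) = 0.708346 ≈ 0.708.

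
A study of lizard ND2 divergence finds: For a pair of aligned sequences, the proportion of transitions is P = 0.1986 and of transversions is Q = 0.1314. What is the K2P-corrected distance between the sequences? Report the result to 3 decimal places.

Under the Kimura two-parameter model, d = −½ ln(1 − 2P − Q) − ¼ ln(1 − 2Q).
1 − 2P − Q = 0.4714, giving −½ ln(0.4714) = 0.376024.
1 − 2Q = 0.7372, giving −¼ ln(0.7372) = 0.076224.
d = 0.376024 + 0.076224 = 0.452248.

0.452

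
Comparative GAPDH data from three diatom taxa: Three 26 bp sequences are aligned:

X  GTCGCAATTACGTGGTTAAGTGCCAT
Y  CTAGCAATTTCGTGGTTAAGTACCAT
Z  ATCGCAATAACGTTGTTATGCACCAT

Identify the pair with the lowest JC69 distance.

X and Y

X–Y: 4/26 differ, p = 0.154, d = 0.172.
X–Z: 6/26 differ, p = 0.231, d = 0.276.
Y–Z: 7/26 differ, p = 0.269, d = 0.334.
The smallest distance is between X and Y.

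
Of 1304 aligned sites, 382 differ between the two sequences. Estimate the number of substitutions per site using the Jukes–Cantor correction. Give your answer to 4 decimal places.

p = 382/1304 ≈ 0.292945.
d = −(3/4) ln(1 − 4p/3) = −0.75 ln(1 − 0.390593) = −0.75 ln(0.609407)
  = −0.75 × (-0.495269) = 0.371452 substitutions/site.

0.3715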